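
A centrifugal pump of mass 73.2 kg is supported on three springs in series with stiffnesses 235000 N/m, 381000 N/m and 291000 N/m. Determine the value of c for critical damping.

5330 N·s/m

Series springs: 1/k_eq = 1/235000 + 1/381000 + 1/291000 = 1.032×10^-5, so k_eq = 96930 N/m.
c_c = 2√(k_eq·m) = 2√(96930 × 73.2) = 2 × 2664 = 5327 N·s/m.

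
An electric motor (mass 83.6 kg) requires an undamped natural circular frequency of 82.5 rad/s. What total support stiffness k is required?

k = m·ω_n² = 83.6 × 82.50² = 83.6 × 6806 = 569000 N/m.

569000 N/m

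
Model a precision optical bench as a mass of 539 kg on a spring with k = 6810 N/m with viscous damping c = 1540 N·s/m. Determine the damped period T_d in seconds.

1.93 s

ω_n = √(k/m) = √(6810/539) = 3.555 rad/s.
Critical damping c_c = 2√(k·m) = 2√(6810 × 539) = 3832 N·s/m, so ζ = c/c_c = 1540/3832 = 0.4019.
ω_d = ω_n√(1 − ζ²) = 3.555 × √(1 − 0.162) = 3.255 rad/s.
T_d = 2π/ω_d = 1.930 s.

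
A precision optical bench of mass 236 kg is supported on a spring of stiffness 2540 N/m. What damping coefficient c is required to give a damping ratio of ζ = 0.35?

c_c = 2√(k·m) = 2√(2540 × 236) = 1548 N·s/m.
c = ζ·c_c = 0.35 × 1548 = 542.0 N·s/m.

542 N·s/m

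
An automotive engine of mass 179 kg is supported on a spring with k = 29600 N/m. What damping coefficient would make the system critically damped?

4600 N·s/m

c_c = 2√(k·m) = 2√(29600 × 179) = 2 × 2302 = 4604 N·s/m.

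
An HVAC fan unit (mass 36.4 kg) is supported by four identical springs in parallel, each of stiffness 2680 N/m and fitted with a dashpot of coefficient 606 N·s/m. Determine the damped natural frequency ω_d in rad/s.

15.0 rad/s

Parallel springs add: k_eq = 4 × 2680 = 10720 N/m.
ω_n = √(k_eq/m) = √(10720/36.4) = 17.16 rad/s.
Critical damping c_c = 2√(k_eq·m) = 2√(10720 × 36.4) = 1249 N·s/m, so ζ = c/c_c = 606/1249 = 0.4851.
ω_d = ω_n√(1 − ζ²) = 17.16 × √(1 − 0.235) = 15.01 rad/s.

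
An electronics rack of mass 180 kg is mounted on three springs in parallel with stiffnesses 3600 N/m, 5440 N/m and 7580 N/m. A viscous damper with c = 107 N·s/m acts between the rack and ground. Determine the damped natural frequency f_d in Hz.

1.53 Hz

Parallel springs add: k_eq = 3600 + 5440 + 7580 = 16620 N/m.
ω_n = √(k_eq/m) = √(16620/180) = 9.609 rad/s.
Critical damping c_c = 2√(k_eq·m) = 2√(16620 × 180) = 3459 N·s/m, so ζ = c/c_c = 107/3459 = 0.03093.
ω_d = ω_n√(1 − ζ²) = 9.609 × √(1 − 0.000957) = 9.604 rad/s.
f_d = ω_d/(2π) = 1.529 Hz.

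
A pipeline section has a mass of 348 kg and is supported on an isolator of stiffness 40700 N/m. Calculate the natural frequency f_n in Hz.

ω_n = √(k/m) = √(40700/348) = √117.0 = 10.81 rad/s.
f_n = ω_n/(2π) = 10.81/6.283 = 1.721 Hz.

1.72 Hz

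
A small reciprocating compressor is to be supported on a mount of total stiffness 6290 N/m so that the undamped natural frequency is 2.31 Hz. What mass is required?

29.9 kg

ω_n = 2πf_n = 2π × 2.31 = 14.51 rad/s.
m = k/ω_n² = 6290/14.51² = 6290/210.7 = 29.86 kg.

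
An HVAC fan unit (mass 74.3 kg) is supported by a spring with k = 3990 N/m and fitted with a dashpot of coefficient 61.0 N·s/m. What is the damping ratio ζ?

0.0560

ω_n = √(k/m) = √(3990/74.3) = 7.328 rad/s.
Critical damping c_c = 2√(k·m) = 2√(3990 × 74.3) = 1089 N·s/m, so ζ = c/c_c = 61.0/1089 = 0.05602.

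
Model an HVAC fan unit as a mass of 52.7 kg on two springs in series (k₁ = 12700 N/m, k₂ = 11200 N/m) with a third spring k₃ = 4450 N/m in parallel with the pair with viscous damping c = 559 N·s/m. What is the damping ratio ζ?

0.378

Series pair: k_s = k₁k₂/(k₁+k₂) = (12700)(11200)/(12700 + 11200) = 5951 N/m. In parallel with k₃: k_eq = 5951 + 4450 = 10400 N/m.
ω_n = √(k_eq/m) = √(10400/52.7) = 14.05 rad/s.
Critical damping c_c = 2√(k_eq·m) = 2√(10400 × 52.7) = 1481 N·s/m, so ζ = c/c_c = 559/1481 = 0.3775.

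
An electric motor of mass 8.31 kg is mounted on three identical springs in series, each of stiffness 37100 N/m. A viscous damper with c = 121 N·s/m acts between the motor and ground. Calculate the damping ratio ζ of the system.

0.189

Series springs: 1/k_eq = 3/37100, so k_eq = 37100/3 = 12370 N/m.
ω_n = √(k_eq/m) = √(12370/8.31) = 38.58 rad/s.
Critical damping c_c = 2√(k_eq·m) = 2√(12370 × 8.31) = 641.1 N·s/m, so ζ = c/c_c = 121/641.1 = 0.1887.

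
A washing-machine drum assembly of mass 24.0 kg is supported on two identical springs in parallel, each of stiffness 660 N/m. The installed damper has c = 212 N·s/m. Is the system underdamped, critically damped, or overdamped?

underdamped

Parallel springs add: k_eq = 2 × 660 = 1320 N/m.
c_c = 2√(k_eq·m) = 356.0 N·s/m; ζ = c/c_c = 212/356.0 = 0.596.
Since ζ < 1 the system is underdamped.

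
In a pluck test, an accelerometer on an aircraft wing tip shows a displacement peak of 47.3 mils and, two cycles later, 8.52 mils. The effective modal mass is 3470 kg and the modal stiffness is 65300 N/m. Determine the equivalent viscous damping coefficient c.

Logarithmic decrement δ = (1/n)·ln(x₀/x_n) = (1/2)·ln(47.3/8.52) = (1/2)·ln(5.552) = 0.8570.
ζ = δ/√(4π² + δ²) = 0.8570/√(39.48 + 0.735) = 0.8570/6.341 = 0.1352.
c = ζ · 2√(km) = 0.1352 × 2√(65300 × 3470) = 0.1352 × 30110 = 4069 N·s/m.

4070 N·s/m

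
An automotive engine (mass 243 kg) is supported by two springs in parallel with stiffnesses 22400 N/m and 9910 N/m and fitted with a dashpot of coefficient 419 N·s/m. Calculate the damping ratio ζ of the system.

0.0748

Parallel springs add: k_eq = 22400 + 9910 = 32310 N/m.
ω_n = √(k_eq/m) = √(32310/243) = 11.53 rad/s.
Critical damping c_c = 2√(k_eq·m) = 2√(32310 × 243) = 5604 N·s/m, so ζ = c/c_c = 419/5604 = 0.07477.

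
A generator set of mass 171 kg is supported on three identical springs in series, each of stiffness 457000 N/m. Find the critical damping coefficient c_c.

Series springs: 1/k_eq = 3/457000, so k_eq = 457000/3 = 152300 N/m.
c_c = 2√(k_eq·m) = 2√(152300 × 171) = 2 × 5104 = 10210 N·s/m.

10200 N·s/m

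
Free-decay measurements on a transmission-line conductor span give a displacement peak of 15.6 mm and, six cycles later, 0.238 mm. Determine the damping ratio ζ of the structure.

Logarithmic decrement δ = (1/n)·ln(x₀/x_n) = (1/6)·ln(15.6/0.238) = (1/6)·ln(65.55) = 0.6971.
ζ = δ/√(4π² + δ²) = 0.6971/√(39.48 + 0.486) = 0.6971/6.322 = 0.1103.

0.110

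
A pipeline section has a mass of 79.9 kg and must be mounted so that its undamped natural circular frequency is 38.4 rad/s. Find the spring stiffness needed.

118000 N/m

k = m·ω_n² = 79.9 × 38.40² = 79.9 × 1475 = 117800 N/m.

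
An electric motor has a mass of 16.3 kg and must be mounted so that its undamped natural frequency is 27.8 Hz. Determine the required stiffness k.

ω_n = 2πf_n = 2π × 27.8 = 174.7 rad/s.
k = m·ω_n² = 16.3 × 174.7² = 16.3 × 30510 = 497300 N/m.

497000 N/m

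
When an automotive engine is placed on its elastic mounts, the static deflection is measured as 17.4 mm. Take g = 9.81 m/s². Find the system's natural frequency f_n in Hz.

3.78 Hz

ω_n = √(g/δ_st) = √(9.81/0.0174) = √563.8 = 23.74 rad/s.
f_n = ω_n/(2π) = 23.74/6.283 = 3.779 Hz.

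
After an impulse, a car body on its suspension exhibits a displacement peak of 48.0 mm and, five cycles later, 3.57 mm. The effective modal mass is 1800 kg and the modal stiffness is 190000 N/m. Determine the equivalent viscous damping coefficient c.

3050 N·s/m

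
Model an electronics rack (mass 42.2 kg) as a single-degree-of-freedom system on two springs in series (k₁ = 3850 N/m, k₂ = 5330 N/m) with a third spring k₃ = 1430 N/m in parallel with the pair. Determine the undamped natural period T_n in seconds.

0.674 s

Series pair: k_s = k₁k₂/(k₁+k₂) = (3850)(5330)/(3850 + 5330) = 2235 N/m. In parallel with k₃: k_eq = 2235 + 1430 = 3665 N/m.
ω_n = √(k_eq/m) = √(3665/42.2) = √86.86 = 9.320 rad/s.
T_n = 2π/ω_n = 6.283/9.320 = 0.6742 s.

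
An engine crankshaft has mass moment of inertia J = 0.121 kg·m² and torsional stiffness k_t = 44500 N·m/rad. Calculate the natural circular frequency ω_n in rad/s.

606 rad/s

ω_n = √(k_t/J) = √(44500/0.121) = √367800 = 606.4 rad/s.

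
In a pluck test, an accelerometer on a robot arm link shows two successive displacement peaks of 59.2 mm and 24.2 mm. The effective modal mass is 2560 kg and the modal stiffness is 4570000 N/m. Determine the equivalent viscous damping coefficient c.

30500 N·s/m

Logarithmic decrement δ = (1/n)·ln(x₀/x_n) = (1/1)·ln(59.2/24.2) = (1/1)·ln(2.446) = 0.8946.
ζ = δ/√(4π² + δ²) = 0.8946/√(39.48 + 0.800) = 0.8946/6.347 = 0.1410.
c = ζ · 2√(km) = 0.1410 × 2√(4570000 × 2560) = 0.1410 × 216300 = 30490 N·s/m.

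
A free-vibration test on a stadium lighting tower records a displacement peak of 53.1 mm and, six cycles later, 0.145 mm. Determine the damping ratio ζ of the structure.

Logarithmic decrement δ = (1/n)·ln(x₀/x_n) = (1/6)·ln(53.1/0.145) = (1/6)·ln(366.2) = 0.9839.
ζ = δ/√(4π² + δ²) = 0.9839/√(39.48 + 0.968) = 0.9839/6.360 = 0.1547.

0.155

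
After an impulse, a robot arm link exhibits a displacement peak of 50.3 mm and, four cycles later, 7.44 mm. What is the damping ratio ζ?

Logarithmic decrement δ = (1/n)·ln(x₀/x_n) = (1/4)·ln(50.3/7.44) = (1/4)·ln(6.761) = 0.4778.
ζ = δ/√(4π² + δ²) = 0.4778/√(39.48 + 0.228) = 0.4778/6.301 = 0.07582.

0.0758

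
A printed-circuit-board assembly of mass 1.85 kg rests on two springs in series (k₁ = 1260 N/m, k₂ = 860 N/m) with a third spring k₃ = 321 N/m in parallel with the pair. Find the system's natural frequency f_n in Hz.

3.38 Hz

Series pair: k_s = k₁k₂/(k₁+k₂) = (1260)(860)/(1260 + 860) = 511.1 N/m. In parallel with k₃: k_eq = 511.1 + 321 = 832.1 N/m.
ω_n = √(k_eq/m) = √(832.1/1.85) = √449.8 = 21.21 rad/s.
f_n = ω_n/(2π) = 21.21/6.283 = 3.375 Hz.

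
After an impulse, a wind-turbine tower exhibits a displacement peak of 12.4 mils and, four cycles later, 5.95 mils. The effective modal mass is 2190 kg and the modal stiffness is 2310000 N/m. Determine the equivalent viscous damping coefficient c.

4150 N·s/m

Logarithmic decrement δ = (1/n)·ln(x₀/x_n) = (1/4)·ln(12.4/5.95) = (1/4)·ln(2.084) = 0.1836.
ζ = δ/√(4π² + δ²) = 0.1836/√(39.48 + 0.0337) = 0.1836/6.286 = 0.02920.
c = ζ · 2√(km) = 0.02920 × 2√(2310000 × 2190) = 0.02920 × 142300 = 4154 N·s/m.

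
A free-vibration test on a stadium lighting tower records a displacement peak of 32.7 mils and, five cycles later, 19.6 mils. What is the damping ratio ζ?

Logarithmic decrement δ = (1/n)·ln(x₀/x_n) = (1/5)·ln(32.7/19.6) = (1/5)·ln(1.668) = 0.1024.
ζ = δ/√(4π² + δ²) = 0.1024/√(39.48 + 0.0105) = 0.1024/6.284 = 0.01629.

0.0163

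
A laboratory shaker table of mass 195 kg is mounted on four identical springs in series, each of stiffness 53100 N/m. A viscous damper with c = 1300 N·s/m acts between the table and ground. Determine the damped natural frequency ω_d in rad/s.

7.55 rad/s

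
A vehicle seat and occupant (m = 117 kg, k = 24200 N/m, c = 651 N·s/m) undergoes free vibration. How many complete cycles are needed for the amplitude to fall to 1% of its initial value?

ζ = c/(2√(km)) = 651/(2√(24200 × 117)) = 651/3365 = 0.1934.
Logarithmic decrement δ = 2πζ/√(1 − ζ²) = 2π × 0.1934/√(1 − 0.0374) = 1.239.
x_n/x₀ = e^(−nδ) ≤ 0.01; take ln: n ≥ ln(1/0.01)/δ = 4.605/1.239 = 3.717.
So 4 complete cycles are required.

4 cycles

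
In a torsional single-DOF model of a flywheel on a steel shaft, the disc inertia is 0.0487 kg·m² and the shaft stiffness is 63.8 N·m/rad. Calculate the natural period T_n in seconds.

ω_n = √(k_t/J) = √(63.8/0.0487) = √1310 = 36.19 rad/s.
T_n = 2π/ω_n = 6.283/36.19 = 0.1736 s.

0.174 s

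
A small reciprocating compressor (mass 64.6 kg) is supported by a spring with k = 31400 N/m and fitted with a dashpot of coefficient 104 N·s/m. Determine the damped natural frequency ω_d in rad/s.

ω_n = √(k/m) = √(31400/64.6) = 22.05 rad/s.
Critical damping c_c = 2√(k·m) = 2√(31400 × 64.6) = 2848 N·s/m, so ζ = c/c_c = 104/2848 = 0.03651.
ω_d = ω_n√(1 − ζ²) = 22.05 × √(1 − 0.00133) = 22.03 rad/s.

22.0 rad/s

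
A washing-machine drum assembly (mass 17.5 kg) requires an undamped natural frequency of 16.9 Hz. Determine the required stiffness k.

ω_n = 2πf_n = 2π × 16.9 = 106.2 rad/s.
k = m·ω_n² = 17.5 × 106.2² = 17.5 × 11280 = 197300 N/m.

197000 N/m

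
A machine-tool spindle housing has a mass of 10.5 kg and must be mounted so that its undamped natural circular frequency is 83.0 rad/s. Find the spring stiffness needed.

k = m·ω_n² = 10.5 × 83.00² = 10.5 × 6889 = 72330 N/m.

72300 N/m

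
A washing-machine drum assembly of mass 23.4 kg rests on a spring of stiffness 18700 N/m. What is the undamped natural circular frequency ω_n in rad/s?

ω_n = √(k/m) = √(18700/23.4) = √799.1 = 28.27 rad/s.

28.3 rad/s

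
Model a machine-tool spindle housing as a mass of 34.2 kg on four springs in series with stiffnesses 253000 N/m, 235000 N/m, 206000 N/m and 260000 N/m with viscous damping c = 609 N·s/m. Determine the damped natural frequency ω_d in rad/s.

40.6 rad/s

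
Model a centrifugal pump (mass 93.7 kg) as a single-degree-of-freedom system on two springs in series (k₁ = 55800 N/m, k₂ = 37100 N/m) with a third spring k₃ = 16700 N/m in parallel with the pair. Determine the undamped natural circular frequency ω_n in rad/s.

20.4 rad/s

Series pair: k_s = k₁k₂/(k₁+k₂) = (55800)(37100)/(55800 + 37100) = 22280 N/m. In parallel with k₃: k_eq = 22280 + 16700 = 38980 N/m.
ω_n = √(k_eq/m) = √(38980/93.7) = √416.1 = 20.40 rad/s.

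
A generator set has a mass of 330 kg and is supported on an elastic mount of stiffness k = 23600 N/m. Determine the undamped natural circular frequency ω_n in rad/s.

8.46 rad/s

ω_n = √(k/m) = √(23600/330) = √71.52 = 8.457 rad/s.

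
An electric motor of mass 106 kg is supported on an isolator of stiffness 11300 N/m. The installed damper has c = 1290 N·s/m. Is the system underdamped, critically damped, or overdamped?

underdamped

c_c = 2√(k·m) = 2189 N·s/m; ζ = c/c_c = 1290/2189 = 0.589.
Since ζ < 1 the system is underdamped.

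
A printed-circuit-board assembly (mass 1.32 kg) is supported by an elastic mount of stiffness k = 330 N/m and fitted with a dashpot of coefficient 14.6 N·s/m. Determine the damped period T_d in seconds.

0.424 s

ω_n = √(k/m) = √(330.0/1.32) = 15.81 rad/s.
Critical damping c_c = 2√(k·m) = 2√(330.0 × 1.32) = 41.74 N·s/m, so ζ = c/c_c = 14.6/41.74 = 0.3498.
ω_d = ω_n√(1 − ζ²) = 15.81 × √(1 − 0.122) = 14.81 rad/s.
T_d = 2π/ω_d = 0.4242 s.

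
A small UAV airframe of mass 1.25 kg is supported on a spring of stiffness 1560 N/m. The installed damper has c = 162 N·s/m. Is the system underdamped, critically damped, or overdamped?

overdamped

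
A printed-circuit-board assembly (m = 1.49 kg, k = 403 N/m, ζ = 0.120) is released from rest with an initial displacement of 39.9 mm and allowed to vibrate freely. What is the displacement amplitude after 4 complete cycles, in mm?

Logarithmic decrement δ = 2πζ/√(1 − ζ²) = 2π × 0.1200/√(1 − 0.0144) = 0.7595.
After n cycles, x_n/x₀ = e^(−nδ), so x_4 = 39.9 × e^(−4 × 0.7595) = 39.9 × 0.04794 = 1.913 mm.

1.91 mm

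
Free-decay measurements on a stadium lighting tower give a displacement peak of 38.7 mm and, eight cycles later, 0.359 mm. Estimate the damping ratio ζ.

0.0927

Logarithmic decrement δ = (1/n)·ln(x₀/x_n) = (1/8)·ln(38.7/0.359) = (1/8)·ln(107.8) = 0.5850.
ζ = δ/√(4π² + δ²) = 0.5850/√(39.48 + 0.342) = 0.5850/6.310 = 0.09271.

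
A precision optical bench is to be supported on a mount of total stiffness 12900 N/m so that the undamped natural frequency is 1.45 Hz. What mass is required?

ω_n = 2πf_n = 2π × 1.45 = 9.111 rad/s.
m = k/ω_n² = 12900/9.111² = 12900/83.00 = 155.4 kg.

155 kg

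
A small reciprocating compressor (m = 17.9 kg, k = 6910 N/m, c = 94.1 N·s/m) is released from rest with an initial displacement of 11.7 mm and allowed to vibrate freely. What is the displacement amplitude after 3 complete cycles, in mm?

ζ = c/(2√(km)) = 94.1/(2√(6910 × 17.9)) = 94.1/703.4 = 0.1338.
Logarithmic decrement δ = 2πζ/√(1 − ζ²) = 2π × 0.1338/√(1 − 0.0179) = 0.8482.
After n cycles, x_n/x₀ = e^(−nδ), so x_3 = 11.7 × e^(−3 × 0.8482) = 11.7 × 0.07851 = 0.9185 mm.

0.919 mm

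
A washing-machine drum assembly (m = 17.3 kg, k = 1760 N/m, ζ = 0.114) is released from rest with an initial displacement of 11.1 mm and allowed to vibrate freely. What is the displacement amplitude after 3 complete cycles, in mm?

Logarithmic decrement δ = 2πζ/√(1 − ζ²) = 2π × 0.1140/√(1 − 0.0130) = 0.7210.
After n cycles, x_n/x₀ = e^(−nδ), so x_3 = 11.1 × e^(−3 × 0.7210) = 11.1 × 0.1150 = 1.276 mm.

1.28 mm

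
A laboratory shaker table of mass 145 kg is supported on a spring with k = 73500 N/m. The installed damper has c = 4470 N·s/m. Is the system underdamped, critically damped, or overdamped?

underdamped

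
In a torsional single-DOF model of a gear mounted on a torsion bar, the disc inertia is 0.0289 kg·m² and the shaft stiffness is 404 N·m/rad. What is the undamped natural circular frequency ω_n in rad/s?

118 rad/s

ω_n = √(k_t/J) = √(404/0.0289) = √13980 = 118.2 rad/s.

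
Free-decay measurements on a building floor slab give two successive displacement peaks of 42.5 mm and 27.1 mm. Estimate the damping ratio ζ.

0.0714

Logarithmic decrement δ = (1/n)·ln(x₀/x_n) = (1/1)·ln(42.5/27.1) = (1/1)·ln(1.568) = 0.4500.
ζ = δ/√(4π² + δ²) = 0.4500/√(39.48 + 0.202) = 0.4500/6.299 = 0.07143.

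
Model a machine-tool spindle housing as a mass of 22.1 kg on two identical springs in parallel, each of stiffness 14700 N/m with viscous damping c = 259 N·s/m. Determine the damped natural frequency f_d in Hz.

Parallel springs add: k_eq = 2 × 14700 = 29400 N/m.
ω_n = √(k_eq/m) = √(29400/22.1) = 36.47 rad/s.
Critical damping c_c = 2√(k_eq·m) = 2√(29400 × 22.1) = 1612 N·s/m, so ζ = c/c_c = 259/1612 = 0.1607.
ω_d = ω_n√(1 − ζ²) = 36.47 × √(1 − 0.0258) = 36.00 rad/s.
f_d = ω_d/(2π) = 5.730 Hz.

5.73 Hz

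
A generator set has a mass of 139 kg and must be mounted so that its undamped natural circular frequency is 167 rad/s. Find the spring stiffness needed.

3880000 N/m

k = m·ω_n² = 139 × 167.0² = 139 × 27890 = 3877000 N/m.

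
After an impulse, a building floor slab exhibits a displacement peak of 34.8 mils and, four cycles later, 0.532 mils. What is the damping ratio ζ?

0.164

Logarithmic decrement δ = (1/n)·ln(x₀/x_n) = (1/4)·ln(34.8/0.532) = (1/4)·ln(65.41) = 1.045.
ζ = δ/√(4π² + δ²) = 1.045/√(39.48 + 1.09) = 1.045/6.370 = 0.1641.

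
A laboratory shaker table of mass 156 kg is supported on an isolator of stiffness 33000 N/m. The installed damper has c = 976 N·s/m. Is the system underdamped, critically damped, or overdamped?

underdamped

c_c = 2√(k·m) = 4538 N·s/m; ζ = c/c_c = 976/4538 = 0.215.
Since ζ < 1 the system is underdamped.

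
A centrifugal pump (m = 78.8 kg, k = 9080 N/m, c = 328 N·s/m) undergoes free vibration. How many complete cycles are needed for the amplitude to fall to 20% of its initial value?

2 cycles

ζ = c/(2√(km)) = 328/(2√(9080 × 78.8)) = 328/1692 = 0.1939.
Logarithmic decrement δ = 2πζ/√(1 − ζ²) = 2π × 0.1939/√(1 − 0.0376) = 1.242.
x_n/x₀ = e^(−nδ) ≤ 0.2; take ln: n ≥ ln(1/0.2)/δ = 1.609/1.242 = 1.296.
So 2 complete cycles are required.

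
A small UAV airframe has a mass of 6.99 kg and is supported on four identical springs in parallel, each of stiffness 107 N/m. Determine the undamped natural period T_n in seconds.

Parallel springs add: k_eq = 4 × 107 = 428.0 N/m.
ω_n = √(k_eq/m) = √(428.0/6.99) = √61.23 = 7.825 rad/s.
T_n = 2π/ω_n = 6.283/7.825 = 0.8030 s.

0.803 s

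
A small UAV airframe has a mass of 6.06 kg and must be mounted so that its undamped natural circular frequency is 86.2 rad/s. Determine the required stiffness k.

45000 N/m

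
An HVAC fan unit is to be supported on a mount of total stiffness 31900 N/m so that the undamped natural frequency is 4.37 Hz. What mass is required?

ω_n = 2πf_n = 2π × 4.37 = 27.46 rad/s.
m = k/ω_n² = 31900/27.46² = 31900/753.9 = 42.31 kg.

42.3 kg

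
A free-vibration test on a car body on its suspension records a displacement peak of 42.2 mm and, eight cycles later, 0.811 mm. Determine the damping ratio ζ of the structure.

0.0784

Logarithmic decrement δ = (1/n)·ln(x₀/x_n) = (1/8)·ln(42.2/0.811) = (1/8)·ln(52.03) = 0.4940.
ζ = δ/√(4π² + δ²) = 0.4940/√(39.48 + 0.244) = 0.4940/6.303 = 0.07838.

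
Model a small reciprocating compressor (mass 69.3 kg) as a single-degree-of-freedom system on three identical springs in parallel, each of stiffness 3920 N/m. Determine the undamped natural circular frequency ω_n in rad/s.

Parallel springs add: k_eq = 3 × 3920 = 11760 N/m.
ω_n = √(k_eq/m) = √(11760/69.3) = √169.7 = 13.03 rad/s.

13.0 rad/s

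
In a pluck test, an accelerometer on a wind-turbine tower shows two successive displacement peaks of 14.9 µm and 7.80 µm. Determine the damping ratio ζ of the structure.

0.102

Logarithmic decrement δ = (1/n)·ln(x₀/x_n) = (1/1)·ln(14.9/7.80) = (1/1)·ln(1.910) = 0.6472.
ζ = δ/√(4π² + δ²) = 0.6472/√(39.48 + 0.419) = 0.6472/6.316 = 0.1025.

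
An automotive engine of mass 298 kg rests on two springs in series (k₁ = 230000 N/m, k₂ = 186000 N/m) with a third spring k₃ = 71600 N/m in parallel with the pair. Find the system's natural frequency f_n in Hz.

3.85 Hz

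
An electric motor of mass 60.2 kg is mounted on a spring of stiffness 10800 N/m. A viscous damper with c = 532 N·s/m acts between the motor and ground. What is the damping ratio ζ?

ω_n = √(k/m) = √(10800/60.2) = 13.39 rad/s.
Critical damping c_c = 2√(k·m) = 2√(10800 × 60.2) = 1613 N·s/m, so ζ = c/c_c = 532/1613 = 0.3299.

0.330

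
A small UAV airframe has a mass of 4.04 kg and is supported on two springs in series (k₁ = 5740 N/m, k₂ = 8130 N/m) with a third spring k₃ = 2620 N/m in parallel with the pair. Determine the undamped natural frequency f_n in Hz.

6.13 Hz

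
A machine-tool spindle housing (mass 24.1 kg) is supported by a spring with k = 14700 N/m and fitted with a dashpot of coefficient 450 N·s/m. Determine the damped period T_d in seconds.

ω_n = √(k/m) = √(14700/24.1) = 24.70 rad/s.
Critical damping c_c = 2√(k·m) = 2√(14700 × 24.1) = 1190 N·s/m, so ζ = c/c_c = 450/1190 = 0.3780.
ω_d = ω_n√(1 − ζ²) = 24.70 × √(1 − 0.143) = 22.86 rad/s.
T_d = 2π/ω_d = 0.2748 s.

0.275 s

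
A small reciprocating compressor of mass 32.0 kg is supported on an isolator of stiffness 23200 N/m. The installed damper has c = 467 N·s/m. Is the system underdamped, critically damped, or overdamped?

underdamped

c_c = 2√(k·m) = 1723 N·s/m; ζ = c/c_c = 467/1723 = 0.271.
Since ζ < 1 the system is underdamped.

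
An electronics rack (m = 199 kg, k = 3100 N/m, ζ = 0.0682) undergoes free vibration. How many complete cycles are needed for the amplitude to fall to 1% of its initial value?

Logarithmic decrement δ = 2πζ/√(1 − ζ²) = 2π × 0.06820/√(1 − 0.00465) = 0.4295.
x_n/x₀ = e^(−nδ) ≤ 0.01; take ln: n ≥ ln(1/0.01)/δ = 4.605/0.4295 = 10.72.
So 11 complete cycles are required.

11 cycles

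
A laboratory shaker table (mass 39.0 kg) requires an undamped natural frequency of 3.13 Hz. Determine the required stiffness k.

ω_n = 2πf_n = 2π × 3.13 = 19.67 rad/s.
k = m·ω_n² = 39.0 × 19.67² = 39.0 × 386.8 = 15080 N/m.

15100 N/m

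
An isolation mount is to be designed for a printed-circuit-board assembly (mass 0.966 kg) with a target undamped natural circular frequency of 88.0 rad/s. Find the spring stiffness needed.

7480 N/m

k = m·ω_n² = 0.966 × 88.00² = 0.966 × 7744 = 7481 N/m.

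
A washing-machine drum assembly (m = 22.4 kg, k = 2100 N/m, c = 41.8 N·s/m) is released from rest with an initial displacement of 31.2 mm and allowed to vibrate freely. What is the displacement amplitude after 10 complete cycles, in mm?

ζ = c/(2√(km)) = 41.8/(2√(2100 × 22.4)) = 41.8/433.8 = 0.09636.
Logarithmic decrement δ = 2πζ/√(1 − ζ²) = 2π × 0.09636/√(1 − 0.00929) = 0.6083.
After n cycles, x_n/x₀ = e^(−nδ), so x_10 = 31.2 × e^(−10 × 0.6083) = 31.2 × 0.002281 = 0.07118 mm.

0.0712 mm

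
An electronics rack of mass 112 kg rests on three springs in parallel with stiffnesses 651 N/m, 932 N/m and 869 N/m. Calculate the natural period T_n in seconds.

1.34 s

Parallel springs add: k_eq = 651 + 932 + 869 = 2452 N/m.
ω_n = √(k_eq/m) = √(2452/112) = √21.89 = 4.679 rad/s.
T_n = 2π/ω_n = 6.283/4.679 = 1.343 s.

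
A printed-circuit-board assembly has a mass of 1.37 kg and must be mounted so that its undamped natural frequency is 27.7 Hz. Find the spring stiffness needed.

ω_n = 2πf_n = 2π × 27.7 = 174.0 rad/s.
k = m·ω_n² = 1.37 × 174.0² = 1.37 × 30290 = 41500 N/m.

41500 N/m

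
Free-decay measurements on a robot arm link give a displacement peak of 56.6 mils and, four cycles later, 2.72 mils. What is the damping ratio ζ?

Logarithmic decrement δ = (1/n)·ln(x₀/x_n) = (1/4)·ln(56.6/2.72) = (1/4)·ln(20.81) = 0.7588.
ζ = δ/√(4π² + δ²) = 0.7588/√(39.48 + 0.576) = 0.7588/6.329 = 0.1199.

0.120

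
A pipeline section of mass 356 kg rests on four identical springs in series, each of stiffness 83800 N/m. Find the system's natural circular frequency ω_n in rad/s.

7.67 rad/s

Series springs: 1/k_eq = 4/83800, so k_eq = 83800/4 = 20950 N/m.
ω_n = √(k_eq/m) = √(20950/356) = √58.85 = 7.671 rad/s.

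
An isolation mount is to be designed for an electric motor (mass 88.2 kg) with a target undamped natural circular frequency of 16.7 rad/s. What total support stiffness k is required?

24600 N/m

k = m·ω_n² = 88.2 × 16.70² = 88.2 × 278.9 = 24600 N/m.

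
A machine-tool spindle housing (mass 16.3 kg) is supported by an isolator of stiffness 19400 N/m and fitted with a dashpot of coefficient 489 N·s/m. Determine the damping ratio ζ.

0.435

ω_n = √(k/m) = √(19400/16.3) = 34.50 rad/s.
Critical damping c_c = 2√(k·m) = 2√(19400 × 16.3) = 1125 N·s/m, so ζ = c/c_c = 489/1125 = 0.4348.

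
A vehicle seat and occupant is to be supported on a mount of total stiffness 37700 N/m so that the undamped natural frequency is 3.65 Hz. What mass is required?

ω_n = 2πf_n = 2π × 3.65 = 22.93 rad/s.
m = k/ω_n² = 37700/22.93² = 37700/526.0 = 71.68 kg.

71.7 kg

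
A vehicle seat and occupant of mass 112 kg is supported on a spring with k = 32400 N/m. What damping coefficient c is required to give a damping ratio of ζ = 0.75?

2860 N·s/m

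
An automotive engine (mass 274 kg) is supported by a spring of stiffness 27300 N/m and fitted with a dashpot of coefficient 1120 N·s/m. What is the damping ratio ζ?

0.205

ω_n = √(k/m) = √(27300/274) = 9.982 rad/s.
Critical damping c_c = 2√(k·m) = 2√(27300 × 274) = 5470 N·s/m, so ζ = c/c_c = 1120/5470 = 0.2048.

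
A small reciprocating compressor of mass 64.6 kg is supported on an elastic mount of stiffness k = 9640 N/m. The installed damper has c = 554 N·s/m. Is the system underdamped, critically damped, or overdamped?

c_c = 2√(k·m) = 1578 N·s/m; ζ = c/c_c = 554/1578 = 0.351.
Since ζ < 1 the system is underdamped.

underdamped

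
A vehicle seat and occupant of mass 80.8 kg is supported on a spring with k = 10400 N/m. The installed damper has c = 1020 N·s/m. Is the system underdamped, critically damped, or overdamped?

c_c = 2√(k·m) = 1833 N·s/m; ζ = c/c_c = 1020/1833 = 0.556.
Since ζ < 1 the system is underdamped.

underdamped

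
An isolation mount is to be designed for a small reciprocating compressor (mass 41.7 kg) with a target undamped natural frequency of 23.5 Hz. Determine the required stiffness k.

ω_n = 2πf_n = 2π × 23.5 = 147.7 rad/s.
k = m·ω_n² = 41.7 × 147.7² = 41.7 × 21800 = 909100 N/m.

909000 N/m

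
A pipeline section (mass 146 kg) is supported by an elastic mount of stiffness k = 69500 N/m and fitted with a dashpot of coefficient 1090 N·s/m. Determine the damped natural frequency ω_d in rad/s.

21.5 rad/s

ω_n = √(k/m) = √(69500/146) = 21.82 rad/s.
Critical damping c_c = 2√(k·m) = 2√(69500 × 146) = 6371 N·s/m, so ζ = c/c_c = 1090/6371 = 0.1711.
ω_d = ω_n√(1 − ζ²) = 21.82 × √(1 − 0.0293) = 21.50 rad/s.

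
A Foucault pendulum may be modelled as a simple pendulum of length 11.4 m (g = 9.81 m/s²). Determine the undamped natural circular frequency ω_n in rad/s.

For a simple pendulum ω_n = √(g/L) = √(9.81/11.4) = √0.8605 = 0.9276 rad/s.

0.928 rad/s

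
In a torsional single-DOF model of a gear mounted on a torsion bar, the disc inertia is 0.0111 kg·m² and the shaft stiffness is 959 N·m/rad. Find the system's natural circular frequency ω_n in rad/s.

ω_n = √(k_t/J) = √(959/0.0111) = √86400 = 293.9 rad/s.

294 rad/s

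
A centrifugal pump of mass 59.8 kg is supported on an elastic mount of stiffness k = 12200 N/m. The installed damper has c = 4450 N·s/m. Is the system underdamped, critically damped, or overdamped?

overdamped

c_c = 2√(k·m) = 1708 N·s/m; ζ = c/c_c = 4450/1708 = 2.60.
Since ζ > 1 the system is overdamped.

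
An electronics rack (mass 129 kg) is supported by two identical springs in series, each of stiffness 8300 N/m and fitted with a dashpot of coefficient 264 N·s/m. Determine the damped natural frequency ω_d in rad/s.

5.58 rad/s

Series springs: 1/k_eq = 2/8300, so k_eq = 8300/2 = 4150 N/m.
ω_n = √(k_eq/m) = √(4150/129) = 5.672 rad/s.
Critical damping c_c = 2√(k_eq·m) = 2√(4150 × 129) = 1463 N·s/m, so ζ = c/c_c = 264/1463 = 0.1804.
ω_d = ω_n√(1 − ζ²) = 5.672 × √(1 − 0.0325) = 5.579 rad/s.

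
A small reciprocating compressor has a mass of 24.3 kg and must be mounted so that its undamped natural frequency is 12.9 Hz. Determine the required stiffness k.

160000 N/m

ω_n = 2πf_n = 2π × 12.9 = 81.05 rad/s.
k = m·ω_n² = 24.3 × 81.05² = 24.3 × 6570 = 159600 N/m.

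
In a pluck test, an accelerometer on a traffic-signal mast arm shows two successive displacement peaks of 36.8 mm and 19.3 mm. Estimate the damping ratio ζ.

Logarithmic decrement δ = (1/n)·ln(x₀/x_n) = (1/1)·ln(36.8/19.3) = (1/1)·ln(1.907) = 0.6454.
ζ = δ/√(4π² + δ²) = 0.6454/√(39.48 + 0.417) = 0.6454/6.316 = 0.1022.

0.102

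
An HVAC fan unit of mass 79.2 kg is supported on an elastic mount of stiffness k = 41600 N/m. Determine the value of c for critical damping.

3630 N·s/m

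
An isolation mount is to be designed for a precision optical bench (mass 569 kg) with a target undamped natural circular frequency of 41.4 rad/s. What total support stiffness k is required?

975000 N/m

k = m·ω_n² = 569 × 41.40² = 569 × 1714 = 975200 N/m.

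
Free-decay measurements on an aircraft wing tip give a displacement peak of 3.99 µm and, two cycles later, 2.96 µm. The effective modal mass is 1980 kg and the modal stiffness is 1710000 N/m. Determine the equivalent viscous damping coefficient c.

2760 N·s/m

Logarithmic decrement δ = (1/n)·ln(x₀/x_n) = (1/2)·ln(3.99/2.96) = (1/2)·ln(1.348) = 0.1493.
ζ = δ/√(4π² + δ²) = 0.1493/√(39.48 + 0.0223) = 0.1493/6.285 = 0.02376.
c = ζ · 2√(km) = 0.02376 × 2√(1710000 × 1980) = 0.02376 × 116400 = 2765 N·s/m.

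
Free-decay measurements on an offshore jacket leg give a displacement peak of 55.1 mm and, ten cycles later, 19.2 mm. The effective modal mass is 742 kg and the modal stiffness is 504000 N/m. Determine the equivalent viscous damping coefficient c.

Logarithmic decrement δ = (1/n)·ln(x₀/x_n) = (1/10)·ln(55.1/19.2) = (1/10)·ln(2.870) = 0.1054.
ζ = δ/√(4π² + δ²) = 0.1054/√(39.48 + 0.0111) = 0.1054/6.284 = 0.01678.
c = ζ · 2√(km) = 0.01678 × 2√(504000 × 742) = 0.01678 × 38680 = 648.9 N·s/m.

649 N·s/m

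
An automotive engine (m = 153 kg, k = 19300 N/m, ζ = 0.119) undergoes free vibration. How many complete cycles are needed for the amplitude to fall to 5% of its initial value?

4 cycles

Logarithmic decrement δ = 2πζ/√(1 − ζ²) = 2π × 0.1190/√(1 − 0.0142) = 0.7531.
x_n/x₀ = e^(−nδ) ≤ 0.05; take ln: n ≥ ln(1/0.05)/δ = 2.996/0.7531 = 3.978.
So 4 complete cycles are required.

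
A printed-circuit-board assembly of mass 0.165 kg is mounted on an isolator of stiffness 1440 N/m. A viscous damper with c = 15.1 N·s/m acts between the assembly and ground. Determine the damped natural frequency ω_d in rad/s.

ω_n = √(k/m) = √(1440/0.165) = 93.42 rad/s.
Critical damping c_c = 2√(k·m) = 2√(1440 × 0.165) = 30.83 N·s/m, so ζ = c/c_c = 15.1/30.83 = 0.4898.
ω_d = ω_n√(1 − ζ²) = 93.42 × √(1 − 0.240) = 81.45 rad/s.

81.4 rad/s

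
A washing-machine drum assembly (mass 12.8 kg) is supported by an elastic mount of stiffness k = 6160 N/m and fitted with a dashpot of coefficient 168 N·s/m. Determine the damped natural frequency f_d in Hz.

ω_n = √(k/m) = √(6160/12.8) = 21.94 rad/s.
Critical damping c_c = 2√(k·m) = 2√(6160 × 12.8) = 561.6 N·s/m, so ζ = c/c_c = 168/561.6 = 0.2991.
ω_d = ω_n√(1 − ζ²) = 21.94 × √(1 − 0.0895) = 20.93 rad/s.
f_d = ω_d/(2π) = 3.332 Hz.

3.33 Hz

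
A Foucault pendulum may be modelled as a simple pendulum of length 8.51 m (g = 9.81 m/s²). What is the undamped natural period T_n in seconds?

5.85 s

For a simple pendulum ω_n = √(g/L) = √(9.81/8.51) = √1.153 = 1.074 rad/s.
T_n = 2π/ω_n = 6.283/1.074 = 5.852 s.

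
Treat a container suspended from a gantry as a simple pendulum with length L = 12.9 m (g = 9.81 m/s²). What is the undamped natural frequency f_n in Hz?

For a simple pendulum ω_n = √(g/L) = √(9.81/12.9) = √0.7605 = 0.8720 rad/s.
f_n = ω_n/(2π) = 0.8720/6.283 = 0.1388 Hz.

0.139 Hz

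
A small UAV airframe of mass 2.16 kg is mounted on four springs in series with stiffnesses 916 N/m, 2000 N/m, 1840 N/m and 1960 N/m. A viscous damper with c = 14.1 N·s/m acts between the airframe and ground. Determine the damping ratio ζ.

Series springs: 1/k_eq = 1/916 + 1/2000 + 1/1840 + 1/1960 = 0.002645, so k_eq = 378.0 N/m.
ω_n = √(k_eq/m) = √(378.0/2.16) = 13.23 rad/s.
Critical damping c_c = 2√(k_eq·m) = 2√(378.0 × 2.16) = 57.15 N·s/m, so ζ = c/c_c = 14.1/57.15 = 0.2467.

0.247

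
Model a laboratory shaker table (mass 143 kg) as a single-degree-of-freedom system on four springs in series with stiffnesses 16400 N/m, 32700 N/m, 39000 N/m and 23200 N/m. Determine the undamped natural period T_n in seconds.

0.951 s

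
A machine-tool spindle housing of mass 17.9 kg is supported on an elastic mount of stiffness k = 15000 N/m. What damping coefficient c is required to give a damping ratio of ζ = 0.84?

871 N·s/m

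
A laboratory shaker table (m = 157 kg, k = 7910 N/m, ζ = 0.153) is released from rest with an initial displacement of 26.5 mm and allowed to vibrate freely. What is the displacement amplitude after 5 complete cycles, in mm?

0.205 mm

Logarithmic decrement δ = 2πζ/√(1 − ζ²) = 2π × 0.1530/√(1 − 0.0234) = 0.9728.
After n cycles, x_n/x₀ = e^(−nδ), so x_5 = 26.5 × e^(−5 × 0.9728) = 26.5 × 0.007720 = 0.2046 mm.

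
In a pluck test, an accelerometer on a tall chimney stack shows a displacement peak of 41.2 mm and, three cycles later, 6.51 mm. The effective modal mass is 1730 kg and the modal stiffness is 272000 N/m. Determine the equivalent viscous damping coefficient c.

Logarithmic decrement δ = (1/n)·ln(x₀/x_n) = (1/3)·ln(41.2/6.51) = (1/3)·ln(6.329) = 0.6150.
ζ = δ/√(4π² + δ²) = 0.6150/√(39.48 + 0.378) = 0.6150/6.313 = 0.09742.
c = ζ · 2√(km) = 0.09742 × 2√(272000 × 1730) = 0.09742 × 43380 = 4227 N·s/m.

4230 N·s/m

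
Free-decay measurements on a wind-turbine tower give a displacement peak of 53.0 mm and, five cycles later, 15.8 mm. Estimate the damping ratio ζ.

0.0385

Logarithmic decrement δ = (1/n)·ln(x₀/x_n) = (1/5)·ln(53.0/15.8) = (1/5)·ln(3.354) = 0.2421.
ζ = δ/√(4π² + δ²) = 0.2421/√(39.48 + 0.0586) = 0.2421/6.288 = 0.03850.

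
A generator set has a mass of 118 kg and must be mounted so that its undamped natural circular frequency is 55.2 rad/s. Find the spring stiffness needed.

k = m·ω_n² = 118 × 55.20² = 118 × 3047 = 359600 N/m.

360000 N/m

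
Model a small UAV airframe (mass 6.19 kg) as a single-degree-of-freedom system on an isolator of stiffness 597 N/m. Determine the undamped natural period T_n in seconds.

0.640 s

ω_n = √(k/m) = √(597.0/6.19) = √96.45 = 9.821 rad/s.
T_n = 2π/ω_n = 6.283/9.821 = 0.6398 s.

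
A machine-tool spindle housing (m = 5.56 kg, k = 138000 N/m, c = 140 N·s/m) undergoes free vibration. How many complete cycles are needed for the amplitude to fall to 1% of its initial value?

10 cycles

ζ = c/(2√(km)) = 140/(2√(138000 × 5.56)) = 140/1752 = 0.07991.
Logarithmic decrement δ = 2πζ/√(1 − ζ²) = 2π × 0.07991/√(1 − 0.00639) = 0.5037.
x_n/x₀ = e^(−nδ) ≤ 0.01; take ln: n ≥ ln(1/0.01)/δ = 4.605/0.5037 = 9.142.
So 10 complete cycles are required.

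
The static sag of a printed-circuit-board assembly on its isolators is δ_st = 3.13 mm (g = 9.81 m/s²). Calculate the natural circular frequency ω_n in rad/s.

56.0 rad/s

ω_n = √(g/δ_st) = √(9.81/0.00313) = √3134 = 55.98 rad/s.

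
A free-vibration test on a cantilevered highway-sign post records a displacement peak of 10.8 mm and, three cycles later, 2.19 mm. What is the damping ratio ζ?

0.0843

Logarithmic decrement δ = (1/n)·ln(x₀/x_n) = (1/3)·ln(10.8/2.19) = (1/3)·ln(4.932) = 0.5319.
ζ = δ/√(4π² + δ²) = 0.5319/√(39.48 + 0.283) = 0.5319/6.306 = 0.08435.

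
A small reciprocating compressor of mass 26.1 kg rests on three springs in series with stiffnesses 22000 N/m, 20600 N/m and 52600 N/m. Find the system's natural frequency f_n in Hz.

2.93 Hz

Series springs: 1/k_eq = 1/22000 + 1/20600 + 1/52600 = 0.0001130, so k_eq = 8849 N/m.
ω_n = √(k_eq/m) = √(8849/26.1) = √339.0 = 18.41 rad/s.
f_n = ω_n/(2π) = 18.41/6.283 = 2.931 Hz.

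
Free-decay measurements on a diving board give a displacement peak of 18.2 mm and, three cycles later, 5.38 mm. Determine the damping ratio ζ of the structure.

Logarithmic decrement δ = (1/n)·ln(x₀/x_n) = (1/3)·ln(18.2/5.38) = (1/3)·ln(3.383) = 0.4062.
ζ = δ/√(4π² + δ²) = 0.4062/√(39.48 + 0.165) = 0.4062/6.296 = 0.06452.

0.0645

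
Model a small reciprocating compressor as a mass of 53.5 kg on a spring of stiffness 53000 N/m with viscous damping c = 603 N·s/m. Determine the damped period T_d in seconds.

0.203 s

ω_n = √(k/m) = √(53000/53.5) = 31.47 rad/s.
Critical damping c_c = 2√(k·m) = 2√(53000 × 53.5) = 3368 N·s/m, so ζ = c/c_c = 603/3368 = 0.1790.
ω_d = ω_n√(1 − ζ²) = 31.47 × √(1 − 0.0321) = 30.97 rad/s.
T_d = 2π/ω_d = 0.2029 s.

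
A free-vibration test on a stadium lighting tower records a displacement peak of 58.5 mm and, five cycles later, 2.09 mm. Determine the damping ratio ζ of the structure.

0.105

Logarithmic decrement δ = (1/n)·ln(x₀/x_n) = (1/5)·ln(58.5/2.09) = (1/5)·ln(27.99) = 0.6664.
ζ = δ/√(4π² + δ²) = 0.6664/√(39.48 + 0.444) = 0.6664/6.318 = 0.1055.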